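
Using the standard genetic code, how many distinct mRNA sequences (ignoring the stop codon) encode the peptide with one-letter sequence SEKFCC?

192

Ser: 6 codons.
Glu: 2 codons.
Lys: 2 codons.
Phe: 2 codons.
Cys: 2 codons.
Cys: 2 codons.
6 × 2 × 2 × 2 × 2 × 2 = 192.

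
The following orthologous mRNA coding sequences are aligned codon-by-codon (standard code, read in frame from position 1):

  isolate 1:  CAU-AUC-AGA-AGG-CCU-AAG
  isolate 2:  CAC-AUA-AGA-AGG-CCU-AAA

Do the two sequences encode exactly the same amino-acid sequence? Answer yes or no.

yes

Codon 1: CAU His / CAC His — synonymous.
Codon 2: AUC Ile / AUA Ile — synonymous.
Codon 3: AGA Arg / AGA Arg — identical.
Codon 4: AGG Arg / AGG Arg — identical.
Codon 5: CCU Pro / CCU Pro — identical.
Codon 6: AAG Lys / AAA Lys — synonymous.
Nonsynonymous differences: 0 → same protein.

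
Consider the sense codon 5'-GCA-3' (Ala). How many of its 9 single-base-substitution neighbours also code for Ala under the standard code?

Position 1: none → 0 synonymous.
Position 2: none → 0 synonymous.
Position 3: GCU, GCC, GCG → 3 synonymous.
Total: 0 + 0 + 3 = 3.

3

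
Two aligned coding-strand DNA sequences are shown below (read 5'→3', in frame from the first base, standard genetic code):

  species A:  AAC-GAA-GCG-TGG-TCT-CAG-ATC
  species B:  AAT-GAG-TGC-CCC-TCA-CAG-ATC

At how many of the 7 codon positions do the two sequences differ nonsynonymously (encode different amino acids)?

Codon 1: AAC Asn / AAT Asn — synonymous.
Codon 2: GAA Glu / GAG Glu — synonymous.
Codon 3: GCG Ala / TGC Cys — nonsynonymous.
Codon 4: TGG Trp / CCC Pro — nonsynonymous.
Codon 5: TCT Ser / TCA Ser — synonymous.
Codon 6: CAG Gln / CAG Gln — identical.
Codon 7: ATC Ile / ATC Ile — identical.
Nonsynonymous differences: 2.

2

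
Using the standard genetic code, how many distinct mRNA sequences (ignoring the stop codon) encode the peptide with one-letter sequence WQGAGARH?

Trp: 1 codon.
Gln: 2 codons.
Gly: 4 codons.
Ala: 4 codons.
Gly: 4 codons.
Ala: 4 codons.
Arg: 6 codons.
His: 2 codons.
1 × 2 × 4 × 4 × 4 × 4 × 6 × 2 = 6144.

6144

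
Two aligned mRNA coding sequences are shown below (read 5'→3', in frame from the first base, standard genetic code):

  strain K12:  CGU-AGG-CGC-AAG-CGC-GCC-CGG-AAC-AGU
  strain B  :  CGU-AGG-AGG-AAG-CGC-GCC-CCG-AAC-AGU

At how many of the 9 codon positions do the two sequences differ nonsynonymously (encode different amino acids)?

1

Codon 1: CGU Arg / CGU Arg — identical.
Codon 2: AGG Arg / AGG Arg — identical.
Codon 3: CGC Arg / AGG Arg — synonymous.
Codon 4: AAG Lys / AAG Lys — identical.
Codon 5: CGC Arg / CGC Arg — identical.
Codon 6: GCC Ala / GCC Ala — identical.
Codon 7: CGG Arg / CCG Pro — nonsynonymous.
Codon 8: AAC Asn / AAC Asn — identical.
Codon 9: AGU Ser / AGU Ser — identical.
Nonsynonymous differences: 1.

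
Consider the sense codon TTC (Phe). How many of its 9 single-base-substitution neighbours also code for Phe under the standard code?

Position 1: none → 0 synonymous.
Position 2: none → 0 synonymous.
Position 3: TTT → 1 synonymous.
Total: 0 + 0 + 1 = 1.

1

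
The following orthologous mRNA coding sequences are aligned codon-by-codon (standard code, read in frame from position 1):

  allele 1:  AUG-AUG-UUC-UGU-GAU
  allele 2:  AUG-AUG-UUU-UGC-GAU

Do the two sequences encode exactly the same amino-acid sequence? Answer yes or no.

yes

Codon 1: AUG Met / AUG Met — identical.
Codon 2: AUG Met / AUG Met — identical.
Codon 3: UUC Phe / UUU Phe — synonymous.
Codon 4: UGU Cys / UGC Cys — synonymous.
Codon 5: GAU Asp / GAU Asp — identical.
Nonsynonymous differences: 0 → same protein.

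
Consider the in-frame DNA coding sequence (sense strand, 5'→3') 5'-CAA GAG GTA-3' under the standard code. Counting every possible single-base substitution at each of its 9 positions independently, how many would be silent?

Codon 1 (CAA, Gln): 1 synonymous substitution.
Codon 2 (GAG, Glu): 1 synonymous substitution.
Codon 3 (GTA, Val): 3 synonymous substitutions.
Total: 1 + 1 + 3 = 5.

5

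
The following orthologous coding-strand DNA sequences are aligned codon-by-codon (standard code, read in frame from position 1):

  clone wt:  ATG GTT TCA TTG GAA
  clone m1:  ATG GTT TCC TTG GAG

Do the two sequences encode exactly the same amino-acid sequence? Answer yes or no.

Codon 1: ATG Met / ATG Met — identical.
Codon 2: GTT Val / GTT Val — identical.
Codon 3: TCA Ser / TCC Ser — synonymous.
Codon 4: TTG Leu / TTG Leu — identical.
Codon 5: GAA Glu / GAG Glu — synonymous.
Nonsynonymous differences: 0 → same protein.

yes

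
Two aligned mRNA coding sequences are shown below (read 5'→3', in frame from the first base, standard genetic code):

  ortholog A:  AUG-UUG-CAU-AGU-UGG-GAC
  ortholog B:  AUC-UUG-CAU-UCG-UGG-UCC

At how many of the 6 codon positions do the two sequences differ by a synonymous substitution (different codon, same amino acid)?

Codon 1: AUG Met / AUC Ile — nonsynonymous.
Codon 2: UUG Leu / UUG Leu — identical.
Codon 3: CAU His / CAU His — identical.
Codon 4: AGU Ser / UCG Ser — synonymous.
Codon 5: UGG Trp / UGG Trp — identical.
Codon 6: GAC Asp / UCC Ser — nonsynonymous.
Synonymous differences: 1.

1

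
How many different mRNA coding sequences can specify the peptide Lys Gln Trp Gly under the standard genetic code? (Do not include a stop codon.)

16

Lys: 2 codons.
Gln: 2 codons.
Trp: 1 codon.
Gly: 4 codons.
2 × 2 × 1 × 4 = 16.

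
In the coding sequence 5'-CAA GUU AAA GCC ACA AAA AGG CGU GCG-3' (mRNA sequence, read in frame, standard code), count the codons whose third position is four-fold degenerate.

5

Codon 1 CAA (Gln): third position 2-fold.
Codon 2 GUU (Val): third position 4-fold.
Codon 3 AAA (Lys): third position 2-fold.
Codon 4 GCC (Ala): third position 4-fold.
Codon 5 ACA (Thr): third position 4-fold.
Codon 6 AAA (Lys): third position 2-fold.
Codon 7 AGG (Arg): third position 2-fold.
Codon 8 CGU (Arg): third position 4-fold.
Codon 9 GCG (Ala): third position 4-fold.
Four-fold degenerate third positions: 5.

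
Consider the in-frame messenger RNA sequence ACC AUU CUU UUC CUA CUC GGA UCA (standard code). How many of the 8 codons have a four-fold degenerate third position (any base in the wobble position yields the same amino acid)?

Codon 1 ACC (Thr): third position 4-fold.
Codon 2 AUU (Ile): third position 3-fold.
Codon 3 CUU (Leu): third position 4-fold.
Codon 4 UUC (Phe): third position 2-fold.
Codon 5 CUA (Leu): third position 4-fold.
Codon 6 CUC (Leu): third position 4-fold.
Codon 7 GGA (Gly): third position 4-fold.
Codon 8 UCA (Ser): third position 4-fold.
Four-fold degenerate third positions: 6.

6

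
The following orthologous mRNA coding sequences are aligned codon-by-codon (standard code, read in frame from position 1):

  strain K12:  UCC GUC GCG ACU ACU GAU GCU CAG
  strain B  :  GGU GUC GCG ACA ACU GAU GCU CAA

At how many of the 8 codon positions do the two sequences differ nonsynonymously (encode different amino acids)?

1

Codon 1: UCC Ser / GGU Gly — nonsynonymous.
Codon 2: GUC Val / GUC Val — identical.
Codon 3: GCG Ala / GCG Ala — identical.
Codon 4: ACU Thr / ACA Thr — synonymous.
Codon 5: ACU Thr / ACU Thr — identical.
Codon 6: GAU Asp / GAU Asp — identical.
Codon 7: GCU Ala / GCU Ala — identical.
Codon 8: CAG Gln / CAA Gln — synonymous.
Nonsynonymous differences: 1.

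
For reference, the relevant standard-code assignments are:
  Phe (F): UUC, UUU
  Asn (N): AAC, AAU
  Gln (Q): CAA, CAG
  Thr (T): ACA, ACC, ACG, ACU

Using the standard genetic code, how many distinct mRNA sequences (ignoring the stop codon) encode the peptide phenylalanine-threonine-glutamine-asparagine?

Phe: 2 codons.
Thr: 4 codons.
Gln: 2 codons.
Asn: 2 codons.
2 × 4 × 2 × 2 = 32.

32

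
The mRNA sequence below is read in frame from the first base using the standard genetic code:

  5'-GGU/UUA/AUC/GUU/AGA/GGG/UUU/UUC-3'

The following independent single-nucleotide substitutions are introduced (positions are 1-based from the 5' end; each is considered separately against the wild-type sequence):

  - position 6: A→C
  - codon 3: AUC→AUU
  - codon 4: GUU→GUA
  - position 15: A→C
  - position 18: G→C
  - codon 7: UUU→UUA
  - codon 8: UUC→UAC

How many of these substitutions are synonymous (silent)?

3

Codon 2: UUA (Leu) → UUC (Phe) — missense.
Codon 3: AUC (Ile) → AUU (Ile) — synonymous.
Codon 4: GUU (Val) → GUA (Val) — synonymous.
Codon 5: AGA (Arg) → AGC (Ser) — missense.
Codon 6: GGG (Gly) → GGC (Gly) — synonymous.
Codon 7: UUU (Phe) → UUA (Leu) — missense.
Codon 8: UUC (Phe) → UAC (Tyr) — missense.
Synonymous: 3 of 7.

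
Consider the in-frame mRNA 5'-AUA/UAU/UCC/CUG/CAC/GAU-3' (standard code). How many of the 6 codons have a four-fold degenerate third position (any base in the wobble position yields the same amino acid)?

2

Codon 1 AUA (Ile): third position 3-fold.
Codon 2 UAU (Tyr): third position 2-fold.
Codon 3 UCC (Ser): third position 4-fold.
Codon 4 CUG (Leu): third position 4-fold.
Codon 5 CAC (His): third position 2-fold.
Codon 6 GAU (Asp): third position 2-fold.
Four-fold degenerate third positions: 2.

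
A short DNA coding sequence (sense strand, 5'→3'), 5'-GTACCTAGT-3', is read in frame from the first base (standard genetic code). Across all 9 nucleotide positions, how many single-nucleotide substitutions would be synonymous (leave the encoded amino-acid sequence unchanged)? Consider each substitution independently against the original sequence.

7

Codon 1 (GTA, Val): 3 synonymous substitutions.
Codon 2 (CCT, Pro): 3 synonymous substitutions.
Codon 3 (AGT, Ser): 1 synonymous substitution.
Total: 3 + 3 + 1 = 7.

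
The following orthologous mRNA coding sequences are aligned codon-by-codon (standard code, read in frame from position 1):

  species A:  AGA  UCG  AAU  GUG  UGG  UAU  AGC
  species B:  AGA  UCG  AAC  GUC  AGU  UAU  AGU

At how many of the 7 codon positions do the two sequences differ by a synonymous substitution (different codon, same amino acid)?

3

Codon 1: AGA Arg / AGA Arg — identical.
Codon 2: UCG Ser / UCG Ser — identical.
Codon 3: AAU Asn / AAC Asn — synonymous.
Codon 4: GUG Val / GUC Val — synonymous.
Codon 5: UGG Trp / AGU Ser — nonsynonymous.
Codon 6: UAU Tyr / UAU Tyr — identical.
Codon 7: AGC Ser / AGU Ser — synonymous.
Synonymous differences: 3.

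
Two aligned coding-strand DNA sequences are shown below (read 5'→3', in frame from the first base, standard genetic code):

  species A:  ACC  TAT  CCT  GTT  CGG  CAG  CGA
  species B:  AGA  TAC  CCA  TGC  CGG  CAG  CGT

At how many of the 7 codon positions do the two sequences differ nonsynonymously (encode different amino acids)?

Codon 1: ACC Thr / AGA Arg — nonsynonymous.
Codon 2: TAT Tyr / TAC Tyr — synonymous.
Codon 3: CCT Pro / CCA Pro — synonymous.
Codon 4: GTT Val / TGC Cys — nonsynonymous.
Codon 5: CGG Arg / CGG Arg — identical.
Codon 6: CAG Gln / CAG Gln — identical.
Codon 7: CGA Arg / CGT Arg — synonymous.
Nonsynonymous differences: 2.

2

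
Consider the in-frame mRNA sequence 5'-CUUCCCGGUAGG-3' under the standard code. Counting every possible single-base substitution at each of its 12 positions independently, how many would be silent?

Codon 1 (CUU, Leu): 3 synonymous substitutions.
Codon 2 (CCC, Pro): 3 synonymous substitutions.
Codon 3 (GGU, Gly): 3 synonymous substitutions.
Codon 4 (AGG, Arg): 2 synonymous substitutions.
Total: 3 + 3 + 3 + 2 = 11.

11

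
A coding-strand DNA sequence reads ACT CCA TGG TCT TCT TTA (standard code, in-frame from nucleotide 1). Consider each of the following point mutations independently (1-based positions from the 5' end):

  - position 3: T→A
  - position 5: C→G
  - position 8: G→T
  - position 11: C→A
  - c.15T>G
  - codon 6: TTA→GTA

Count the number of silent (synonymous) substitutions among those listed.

2

Codon 1: ACT (Thr) → ACA (Thr) — synonymous.
Codon 2: CCA (Pro) → CGA (Arg) — missense.
Codon 3: TGG (Trp) → TTG (Leu) — missense.
Codon 4: TCT (Ser) → TAT (Tyr) — missense.
Codon 5: TCT (Ser) → TCG (Ser) — synonymous.
Codon 6: TTA (Leu) → GTA (Val) — missense.
Synonymous: 2 of 6.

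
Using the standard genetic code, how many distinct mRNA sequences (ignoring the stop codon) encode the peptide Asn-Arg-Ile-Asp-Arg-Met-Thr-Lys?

Asn: 2 codons.
Arg: 6 codons.
Ile: 3 codons.
Asp: 2 codons.
Arg: 6 codons.
Met: 1 codon.
Thr: 4 codons.
Lys: 2 codons.
2 × 6 × 3 × 2 × 6 × 1 × 4 × 2 = 3456.

3456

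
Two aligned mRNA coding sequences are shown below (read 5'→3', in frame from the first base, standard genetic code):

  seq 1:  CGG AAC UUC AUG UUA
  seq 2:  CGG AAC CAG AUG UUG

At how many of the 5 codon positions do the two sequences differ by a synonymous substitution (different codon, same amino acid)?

1

Codon 1: CGG Arg / CGG Arg — identical.
Codon 2: AAC Asn / AAC Asn — identical.
Codon 3: UUC Phe / CAG Gln — nonsynonymous.
Codon 4: AUG Met / AUG Met — identical.
Codon 5: UUA Leu / UUG Leu — synonymous.
Synonymous differences: 1.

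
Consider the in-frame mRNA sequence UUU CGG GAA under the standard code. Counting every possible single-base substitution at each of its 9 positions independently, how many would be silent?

6

Codon 1 (UUU, Phe): 1 synonymous substitution.
Codon 2 (CGG, Arg): 4 synonymous substitutions.
Codon 3 (GAA, Glu): 1 synonymous substitution.
Total: 1 + 4 + 1 = 6.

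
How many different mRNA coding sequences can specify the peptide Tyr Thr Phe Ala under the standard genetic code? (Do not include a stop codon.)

64

Tyr: 2 codons.
Thr: 4 codons.
Phe: 2 codons.
Ala: 4 codons.
2 × 4 × 2 × 4 = 64.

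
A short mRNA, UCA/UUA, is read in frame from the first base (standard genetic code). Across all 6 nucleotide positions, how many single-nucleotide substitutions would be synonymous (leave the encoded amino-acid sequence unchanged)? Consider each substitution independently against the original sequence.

5

Codon 1 (UCA, Ser): 3 synonymous substitutions.
Codon 2 (UUA, Leu): 2 synonymous substitutions.
Total: 3 + 2 = 5.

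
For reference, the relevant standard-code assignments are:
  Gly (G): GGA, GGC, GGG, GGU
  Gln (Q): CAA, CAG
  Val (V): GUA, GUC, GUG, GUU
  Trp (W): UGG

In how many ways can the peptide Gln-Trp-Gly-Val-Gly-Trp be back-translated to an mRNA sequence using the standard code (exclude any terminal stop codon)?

Gln: 2 codons.
Trp: 1 codon.
Gly: 4 codons.
Val: 4 codons.
Gly: 4 codons.
Trp: 1 codon.
2 × 1 × 4 × 4 × 4 × 1 = 128.

128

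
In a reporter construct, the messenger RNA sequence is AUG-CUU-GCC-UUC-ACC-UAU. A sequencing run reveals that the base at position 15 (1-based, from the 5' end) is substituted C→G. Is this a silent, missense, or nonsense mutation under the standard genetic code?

silent

Position 15 falls in codon 5: ACC → Thr.
After the substitution the codon is ACG → Thr.
Both encode Thr, so the change is synonymous.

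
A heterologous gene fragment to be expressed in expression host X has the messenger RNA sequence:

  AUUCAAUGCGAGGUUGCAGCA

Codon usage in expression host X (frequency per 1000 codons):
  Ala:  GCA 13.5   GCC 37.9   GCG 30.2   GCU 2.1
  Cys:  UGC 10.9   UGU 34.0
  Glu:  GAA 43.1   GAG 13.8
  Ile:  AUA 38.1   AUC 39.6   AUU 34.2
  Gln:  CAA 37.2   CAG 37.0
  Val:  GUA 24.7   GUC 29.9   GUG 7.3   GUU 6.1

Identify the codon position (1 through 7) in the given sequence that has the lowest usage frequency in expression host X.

5

Codon 1 AUU (Ile): 34.2 per 1000.
Codon 2 CAA (Gln): 37.2 per 1000.
Codon 3 UGC (Cys): 10.9 per 1000.
Codon 4 GAG (Glu): 13.8 per 1000.
Codon 5 GUU (Val): 6.1 per 1000.
Codon 6 GCA (Ala): 13.5 per 1000.
Codon 7 GCA (Ala): 13.5 per 1000.
Lowest frequency is 6.1 at codon 5.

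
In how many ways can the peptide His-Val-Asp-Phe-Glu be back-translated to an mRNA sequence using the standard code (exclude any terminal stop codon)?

64

His: 2 codons.
Val: 4 codons.
Asp: 2 codons.
Phe: 2 codons.
Glu: 2 codons.
2 × 4 × 2 × 2 × 2 = 64.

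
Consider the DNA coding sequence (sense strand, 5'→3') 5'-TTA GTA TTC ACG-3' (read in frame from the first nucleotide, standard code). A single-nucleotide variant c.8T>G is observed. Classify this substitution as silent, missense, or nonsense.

Position 8 falls in codon 3: TTC → Phe.
After the substitution the codon is TGC → Cys.
Phe ≠ Cys, so this is a missense mutation.

missense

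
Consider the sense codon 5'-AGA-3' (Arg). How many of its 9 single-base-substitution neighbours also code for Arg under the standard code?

2

Position 1: CGA → 1 synonymous.
Position 2: none → 0 synonymous.
Position 3: AGG → 1 synonymous.
Total: 1 + 0 + 1 = 2.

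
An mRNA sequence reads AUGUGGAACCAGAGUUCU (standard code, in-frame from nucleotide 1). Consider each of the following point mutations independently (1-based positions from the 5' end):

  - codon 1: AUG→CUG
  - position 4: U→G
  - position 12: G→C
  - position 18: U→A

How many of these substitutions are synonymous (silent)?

Codon 1: AUG (Met) → CUG (Leu) — missense.
Codon 2: UGG (Trp) → GGG (Gly) — missense.
Codon 4: CAG (Gln) → CAC (His) — missense.
Codon 6: UCU (Ser) → UCA (Ser) — synonymous.
Synonymous: 1 of 4.

1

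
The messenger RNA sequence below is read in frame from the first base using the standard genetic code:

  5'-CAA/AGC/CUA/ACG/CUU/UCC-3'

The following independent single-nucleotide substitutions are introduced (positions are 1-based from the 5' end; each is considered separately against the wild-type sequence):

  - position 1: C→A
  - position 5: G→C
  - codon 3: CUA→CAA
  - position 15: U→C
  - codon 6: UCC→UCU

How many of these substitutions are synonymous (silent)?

2

Codon 1: CAA (Gln) → AAA (Lys) — missense.
Codon 2: AGC (Ser) → ACC (Thr) — missense.
Codon 3: CUA (Leu) → CAA (Gln) — missense.
Codon 5: CUU (Leu) → CUC (Leu) — synonymous.
Codon 6: UCC (Ser) → UCU (Ser) — synonymous.
Synonymous: 2 of 5.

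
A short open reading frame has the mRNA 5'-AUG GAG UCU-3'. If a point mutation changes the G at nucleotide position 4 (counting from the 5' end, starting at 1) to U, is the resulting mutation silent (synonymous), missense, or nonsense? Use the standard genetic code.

Position 4 falls in codon 2: GAG → Glu.
After the substitution the codon is UAG → Stop.
The new codon is a stop codon, so this is a nonsense mutation.

nonsense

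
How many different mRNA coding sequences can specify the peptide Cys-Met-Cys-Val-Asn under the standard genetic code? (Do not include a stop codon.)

32

Cys: 2 codons.
Met: 1 codon.
Cys: 2 codons.
Val: 4 codons.
Asn: 2 codons.
2 × 1 × 2 × 4 × 2 = 32.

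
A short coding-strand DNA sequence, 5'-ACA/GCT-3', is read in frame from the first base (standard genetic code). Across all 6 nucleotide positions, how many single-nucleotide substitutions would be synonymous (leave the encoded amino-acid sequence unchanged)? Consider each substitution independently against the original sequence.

6

Codon 1 (ACA, Thr): 3 synonymous substitutions.
Codon 2 (GCT, Ala): 3 synonymous substitutions.
Total: 3 + 3 = 6.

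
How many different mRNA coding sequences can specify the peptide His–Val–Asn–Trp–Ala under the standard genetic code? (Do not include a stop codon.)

His: 2 codons.
Val: 4 codons.
Asn: 2 codons.
Trp: 1 codon.
Ala: 4 codons.
2 × 4 × 2 × 1 × 4 = 64.

64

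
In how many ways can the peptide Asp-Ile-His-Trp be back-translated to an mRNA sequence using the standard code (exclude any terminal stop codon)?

Asp: 2 codons.
Ile: 3 codons.
His: 2 codons.
Trp: 1 codon.
2 × 3 × 2 × 1 = 12.

12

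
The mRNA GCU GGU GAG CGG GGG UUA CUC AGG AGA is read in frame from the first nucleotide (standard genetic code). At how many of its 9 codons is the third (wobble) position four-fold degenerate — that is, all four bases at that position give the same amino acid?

5

Codon 1 GCU (Ala): third position 4-fold.
Codon 2 GGU (Gly): third position 4-fold.
Codon 3 GAG (Glu): third position 2-fold.
Codon 4 CGG (Arg): third position 4-fold.
Codon 5 GGG (Gly): third position 4-fold.
Codon 6 UUA (Leu): third position 2-fold.
Codon 7 CUC (Leu): third position 4-fold.
Codon 8 AGG (Arg): third position 2-fold.
Codon 9 AGA (Arg): third position 2-fold.
Four-fold degenerate third positions: 5.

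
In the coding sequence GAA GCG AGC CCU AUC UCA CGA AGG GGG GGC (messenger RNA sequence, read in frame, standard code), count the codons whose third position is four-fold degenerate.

6

Codon 1 GAA (Glu): third position 2-fold.
Codon 2 GCG (Ala): third position 4-fold.
Codon 3 AGC (Ser): third position 2-fold.
Codon 4 CCU (Pro): third position 4-fold.
Codon 5 AUC (Ile): third position 3-fold.
Codon 6 UCA (Ser): third position 4-fold.
Codon 7 CGA (Arg): third position 4-fold.
Codon 8 AGG (Arg): third position 2-fold.
Codon 9 GGG (Gly): third position 4-fold.
Codon 10 GGC (Gly): third position 4-fold.
Four-fold degenerate third positions: 6.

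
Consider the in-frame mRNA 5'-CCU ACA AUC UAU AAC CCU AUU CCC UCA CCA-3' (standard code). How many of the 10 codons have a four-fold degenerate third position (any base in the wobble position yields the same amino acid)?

Codon 1 CCU (Pro): third position 4-fold.
Codon 2 ACA (Thr): third position 4-fold.
Codon 3 AUC (Ile): third position 3-fold.
Codon 4 UAU (Tyr): third position 2-fold.
Codon 5 AAC (Asn): third position 2-fold.
Codon 6 CCU (Pro): third position 4-fold.
Codon 7 AUU (Ile): third position 3-fold.
Codon 8 CCC (Pro): third position 4-fold.
Codon 9 UCA (Ser): third position 4-fold.
Codon 10 CCA (Pro): third position 4-fold.
Four-fold degenerate third positions: 6.

6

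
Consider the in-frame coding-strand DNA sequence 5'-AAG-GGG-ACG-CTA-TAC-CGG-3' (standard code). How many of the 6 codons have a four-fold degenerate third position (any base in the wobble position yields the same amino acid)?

Codon 1 AAG (Lys): third position 2-fold.
Codon 2 GGG (Gly): third position 4-fold.
Codon 3 ACG (Thr): third position 4-fold.
Codon 4 CTA (Leu): third position 4-fold.
Codon 5 TAC (Tyr): third position 2-fold.
Codon 6 CGG (Arg): third position 4-fold.
Four-fold degenerate third positions: 4.

4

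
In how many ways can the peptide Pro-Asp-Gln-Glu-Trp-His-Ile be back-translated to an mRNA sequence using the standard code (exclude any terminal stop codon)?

Pro: 4 codons.
Asp: 2 codons.
Gln: 2 codons.
Glu: 2 codons.
Trp: 1 codon.
His: 2 codons.
Ile: 3 codons.
4 × 2 × 2 × 2 × 1 × 2 × 3 = 192.

192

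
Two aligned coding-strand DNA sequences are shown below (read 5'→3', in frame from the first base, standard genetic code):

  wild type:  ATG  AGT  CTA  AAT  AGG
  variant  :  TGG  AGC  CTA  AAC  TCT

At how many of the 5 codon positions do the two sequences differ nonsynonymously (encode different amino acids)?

2

Codon 1: ATG Met / TGG Trp — nonsynonymous.
Codon 2: AGT Ser / AGC Ser — synonymous.
Codon 3: CTA Leu / CTA Leu — identical.
Codon 4: AAT Asn / AAC Asn — synonymous.
Codon 5: AGG Arg / TCT Ser — nonsynonymous.
Nonsynonymous differences: 2.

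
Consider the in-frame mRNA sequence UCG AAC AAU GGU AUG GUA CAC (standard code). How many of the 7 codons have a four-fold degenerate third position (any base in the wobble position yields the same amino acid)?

3

Codon 1 UCG (Ser): third position 4-fold.
Codon 2 AAC (Asn): third position 2-fold.
Codon 3 AAU (Asn): third position 2-fold.
Codon 4 GGU (Gly): third position 4-fold.
Codon 5 AUG (Met): third position 1-fold.
Codon 6 GUA (Val): third position 4-fold.
Codon 7 CAC (His): third position 2-fold.
Four-fold degenerate third positions: 3.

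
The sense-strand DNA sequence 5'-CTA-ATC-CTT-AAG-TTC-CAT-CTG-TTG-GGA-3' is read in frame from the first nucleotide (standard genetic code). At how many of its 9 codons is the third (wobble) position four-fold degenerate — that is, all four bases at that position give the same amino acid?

Codon 1 CTA (Leu): third position 4-fold.
Codon 2 ATC (Ile): third position 3-fold.
Codon 3 CTT (Leu): third position 4-fold.
Codon 4 AAG (Lys): third position 2-fold.
Codon 5 TTC (Phe): third position 2-fold.
Codon 6 CAT (His): third position 2-fold.
Codon 7 CTG (Leu): third position 4-fold.
Codon 8 TTG (Leu): third position 2-fold.
Codon 9 GGA (Gly): third position 4-fold.
Four-fold degenerate third positions: 4.

4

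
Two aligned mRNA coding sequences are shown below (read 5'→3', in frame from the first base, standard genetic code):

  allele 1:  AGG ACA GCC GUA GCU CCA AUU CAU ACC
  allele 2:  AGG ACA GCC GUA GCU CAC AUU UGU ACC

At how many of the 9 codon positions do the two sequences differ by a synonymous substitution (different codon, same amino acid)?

Codon 1: AGG Arg / AGG Arg — identical.
Codon 2: ACA Thr / ACA Thr — identical.
Codon 3: GCC Ala / GCC Ala — identical.
Codon 4: GUA Val / GUA Val — identical.
Codon 5: GCU Ala / GCU Ala — identical.
Codon 6: CCA Pro / CAC His — nonsynonymous.
Codon 7: AUU Ile / AUU Ile — identical.
Codon 8: CAU His / UGU Cys — nonsynonymous.
Codon 9: ACC Thr / ACC Thr — identical.
Synonymous differences: 0.

0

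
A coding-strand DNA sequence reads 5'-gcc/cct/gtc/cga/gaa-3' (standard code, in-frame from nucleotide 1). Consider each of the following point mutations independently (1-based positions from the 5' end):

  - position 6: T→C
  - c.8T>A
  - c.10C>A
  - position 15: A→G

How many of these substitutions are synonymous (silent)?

3

Codon 2: CCT (Pro) → CCC (Pro) — synonymous.
Codon 3: GTC (Val) → GAC (Asp) — missense.
Codon 4: CGA (Arg) → AGA (Arg) — synonymous.
Codon 5: GAA (Glu) → GAG (Glu) — synonymous.
Synonymous: 3 of 4.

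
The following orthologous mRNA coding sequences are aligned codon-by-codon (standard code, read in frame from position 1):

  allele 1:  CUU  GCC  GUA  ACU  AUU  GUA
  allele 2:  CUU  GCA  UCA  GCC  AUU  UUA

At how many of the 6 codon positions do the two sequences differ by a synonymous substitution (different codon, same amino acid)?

1

Codon 1: CUU Leu / CUU Leu — identical.
Codon 2: GCC Ala / GCA Ala — synonymous.
Codon 3: GUA Val / UCA Ser — nonsynonymous.
Codon 4: ACU Thr / GCC Ala — nonsynonymous.
Codon 5: AUU Ile / AUU Ile — identical.
Codon 6: GUA Val / UUA Leu — nonsynonymous.
Synonymous differences: 1.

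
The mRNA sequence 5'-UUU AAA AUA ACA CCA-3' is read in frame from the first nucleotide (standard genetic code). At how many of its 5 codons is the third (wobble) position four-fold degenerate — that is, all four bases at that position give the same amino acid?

2

Codon 1 UUU (Phe): third position 2-fold.
Codon 2 AAA (Lys): third position 2-fold.
Codon 3 AUA (Ile): third position 3-fold.
Codon 4 ACA (Thr): third position 4-fold.
Codon 5 CCA (Pro): third position 4-fold.
Four-fold degenerate third positions: 2.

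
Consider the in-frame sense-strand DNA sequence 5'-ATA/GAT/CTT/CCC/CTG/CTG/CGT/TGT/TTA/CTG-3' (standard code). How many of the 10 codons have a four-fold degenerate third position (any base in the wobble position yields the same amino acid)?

Codon 1 ATA (Ile): third position 3-fold.
Codon 2 GAT (Asp): third position 2-fold.
Codon 3 CTT (Leu): third position 4-fold.
Codon 4 CCC (Pro): third position 4-fold.
Codon 5 CTG (Leu): third position 4-fold.
Codon 6 CTG (Leu): third position 4-fold.
Codon 7 CGT (Arg): third position 4-fold.
Codon 8 TGT (Cys): third position 2-fold.
Codon 9 TTA (Leu): third position 2-fold.
Codon 10 CTG (Leu): third position 4-fold.
Four-fold degenerate third positions: 6.

6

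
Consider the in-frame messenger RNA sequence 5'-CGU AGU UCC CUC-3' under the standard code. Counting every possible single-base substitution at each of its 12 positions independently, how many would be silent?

Codon 1 (CGU, Arg): 3 synonymous substitutions.
Codon 2 (AGU, Ser): 1 synonymous substitution.
Codon 3 (UCC, Ser): 3 synonymous substitutions.
Codon 4 (CUC, Leu): 3 synonymous substitutions.
Total: 3 + 1 + 3 + 3 = 10.

10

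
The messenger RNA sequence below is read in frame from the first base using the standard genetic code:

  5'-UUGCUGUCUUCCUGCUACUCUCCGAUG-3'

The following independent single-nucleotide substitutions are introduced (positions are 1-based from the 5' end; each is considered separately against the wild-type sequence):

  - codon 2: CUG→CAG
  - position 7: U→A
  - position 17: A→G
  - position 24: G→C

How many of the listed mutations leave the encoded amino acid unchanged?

Codon 2: CUG (Leu) → CAG (Gln) — missense.
Codon 3: UCU (Ser) → ACU (Thr) — missense.
Codon 6: UAC (Tyr) → UGC (Cys) — missense.
Codon 8: CCG (Pro) → CCC (Pro) — synonymous.
Synonymous: 1 of 4.

1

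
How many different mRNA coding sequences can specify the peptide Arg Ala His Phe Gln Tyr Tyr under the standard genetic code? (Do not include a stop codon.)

768

Arg: 6 codons.
Ala: 4 codons.
His: 2 codons.
Phe: 2 codons.
Gln: 2 codons.
Tyr: 2 codons.
Tyr: 2 codons.
6 × 4 × 2 × 2 × 2 × 2 × 2 = 768.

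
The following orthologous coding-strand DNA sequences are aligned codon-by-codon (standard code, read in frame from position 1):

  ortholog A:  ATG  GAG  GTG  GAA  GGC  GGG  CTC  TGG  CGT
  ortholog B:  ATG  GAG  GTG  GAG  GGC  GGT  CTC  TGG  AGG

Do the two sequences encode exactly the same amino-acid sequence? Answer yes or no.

yes

Codon 1: ATG Met / ATG Met — identical.
Codon 2: GAG Glu / GAG Glu — identical.
Codon 3: GTG Val / GTG Val — identical.
Codon 4: GAA Glu / GAG Glu — synonymous.
Codon 5: GGC Gly / GGC Gly — identical.
Codon 6: GGG Gly / GGT Gly — synonymous.
Codon 7: CTC Leu / CTC Leu — identical.
Codon 8: TGG Trp / TGG Trp — identical.
Codon 9: CGT Arg / AGG Arg — synonymous.
Nonsynonymous differences: 0 → same protein.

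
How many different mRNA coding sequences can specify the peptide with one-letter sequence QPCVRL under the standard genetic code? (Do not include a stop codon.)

Gln: 2 codons.
Pro: 4 codons.
Cys: 2 codons.
Val: 4 codons.
Arg: 6 codons.
Leu: 6 codons.
2 × 4 × 2 × 4 × 6 × 6 = 2304.

2304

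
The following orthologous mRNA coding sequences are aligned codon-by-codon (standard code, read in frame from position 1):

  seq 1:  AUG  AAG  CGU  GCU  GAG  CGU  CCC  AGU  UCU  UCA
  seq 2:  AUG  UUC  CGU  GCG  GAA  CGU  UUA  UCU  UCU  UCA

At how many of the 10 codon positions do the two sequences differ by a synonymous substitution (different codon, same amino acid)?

3

Codon 1: AUG Met / AUG Met — identical.
Codon 2: AAG Lys / UUC Phe — nonsynonymous.
Codon 3: CGU Arg / CGU Arg — identical.
Codon 4: GCU Ala / GCG Ala — synonymous.
Codon 5: GAG Glu / GAA Glu — synonymous.
Codon 6: CGU Arg / CGU Arg — identical.
Codon 7: CCC Pro / UUA Leu — nonsynonymous.
Codon 8: AGU Ser / UCU Ser — synonymous.
Codon 9: UCU Ser / UCU Ser — identical.
Codon 10: UCA Ser / UCA Ser — identical.
Synonymous differences: 3.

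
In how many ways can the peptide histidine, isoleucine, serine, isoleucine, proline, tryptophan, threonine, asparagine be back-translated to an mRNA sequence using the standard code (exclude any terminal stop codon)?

His: 2 codons.
Ile: 3 codons.
Ser: 6 codons.
Ile: 3 codons.
Pro: 4 codons.
Trp: 1 codon.
Thr: 4 codons.
Asn: 2 codons.
2 × 3 × 6 × 3 × 4 × 1 × 4 × 2 = 3456.

3456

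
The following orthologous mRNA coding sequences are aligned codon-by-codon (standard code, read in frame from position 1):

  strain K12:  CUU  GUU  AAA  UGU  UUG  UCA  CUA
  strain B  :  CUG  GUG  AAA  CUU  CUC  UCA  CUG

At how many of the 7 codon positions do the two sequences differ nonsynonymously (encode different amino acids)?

Codon 1: CUU Leu / CUG Leu — synonymous.
Codon 2: GUU Val / GUG Val — synonymous.
Codon 3: AAA Lys / AAA Lys — identical.
Codon 4: UGU Cys / CUU Leu — nonsynonymous.
Codon 5: UUG Leu / CUC Leu — synonymous.
Codon 6: UCA Ser / UCA Ser — identical.
Codon 7: CUA Leu / CUG Leu — synonymous.
Nonsynonymous differences: 1.

1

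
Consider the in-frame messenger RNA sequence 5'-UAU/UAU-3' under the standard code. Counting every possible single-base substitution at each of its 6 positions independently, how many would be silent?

Codon 1 (UAU, Tyr): 1 synonymous substitution.
Codon 2 (UAU, Tyr): 1 synonymous substitution.
Total: 1 + 1 = 2.

2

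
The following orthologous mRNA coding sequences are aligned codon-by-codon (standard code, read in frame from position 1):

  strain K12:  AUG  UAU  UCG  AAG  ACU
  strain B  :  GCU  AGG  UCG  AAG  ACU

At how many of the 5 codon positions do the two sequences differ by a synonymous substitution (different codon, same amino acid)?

0

Codon 1: AUG Met / GCU Ala — nonsynonymous.
Codon 2: UAU Tyr / AGG Arg — nonsynonymous.
Codon 3: UCG Ser / UCG Ser — identical.
Codon 4: AAG Lys / AAG Lys — identical.
Codon 5: ACU Thr / ACU Thr — identical.
Synonymous differences: 0.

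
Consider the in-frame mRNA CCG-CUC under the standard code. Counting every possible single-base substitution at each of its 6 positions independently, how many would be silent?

Codon 1 (CCG, Pro): 3 synonymous substitutions.
Codon 2 (CUC, Leu): 3 synonymous substitutions.
Total: 3 + 3 = 6.

6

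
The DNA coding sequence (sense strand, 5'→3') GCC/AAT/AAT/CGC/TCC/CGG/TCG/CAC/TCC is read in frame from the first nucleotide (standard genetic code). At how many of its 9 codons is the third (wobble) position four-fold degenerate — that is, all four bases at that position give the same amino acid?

6

Codon 1 GCC (Ala): third position 4-fold.
Codon 2 AAT (Asn): third position 2-fold.
Codon 3 AAT (Asn): third position 2-fold.
Codon 4 CGC (Arg): third position 4-fold.
Codon 5 TCC (Ser): third position 4-fold.
Codon 6 CGG (Arg): third position 4-fold.
Codon 7 TCG (Ser): third position 4-fold.
Codon 8 CAC (His): third position 2-fold.
Codon 9 TCC (Ser): third position 4-fold.
Four-fold degenerate third positions: 6.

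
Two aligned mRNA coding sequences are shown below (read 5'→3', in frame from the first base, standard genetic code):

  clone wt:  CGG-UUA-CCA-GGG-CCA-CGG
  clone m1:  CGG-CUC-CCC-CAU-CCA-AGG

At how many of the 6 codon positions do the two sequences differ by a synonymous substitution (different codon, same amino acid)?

Codon 1: CGG Arg / CGG Arg — identical.
Codon 2: UUA Leu / CUC Leu — synonymous.
Codon 3: CCA Pro / CCC Pro — synonymous.
Codon 4: GGG Gly / CAU His — nonsynonymous.
Codon 5: CCA Pro / CCA Pro — identical.
Codon 6: CGG Arg / AGG Arg — synonymous.
Synonymous differences: 3.

3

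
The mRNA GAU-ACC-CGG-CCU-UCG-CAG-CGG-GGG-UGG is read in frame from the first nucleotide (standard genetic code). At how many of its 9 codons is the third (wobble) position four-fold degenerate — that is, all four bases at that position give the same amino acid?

Codon 1 GAU (Asp): third position 2-fold.
Codon 2 ACC (Thr): third position 4-fold.
Codon 3 CGG (Arg): third position 4-fold.
Codon 4 CCU (Pro): third position 4-fold.
Codon 5 UCG (Ser): third position 4-fold.
Codon 6 CAG (Gln): third position 2-fold.
Codon 7 CGG (Arg): third position 4-fold.
Codon 8 GGG (Gly): third position 4-fold.
Codon 9 UGG (Trp): third position 1-fold.
Four-fold degenerate third positions: 6.

6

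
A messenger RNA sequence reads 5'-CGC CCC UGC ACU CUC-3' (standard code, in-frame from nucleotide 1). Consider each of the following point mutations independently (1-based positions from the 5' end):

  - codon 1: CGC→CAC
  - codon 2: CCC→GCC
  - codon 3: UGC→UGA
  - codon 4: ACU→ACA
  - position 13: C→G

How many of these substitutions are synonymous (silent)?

Codon 1: CGC (Arg) → CAC (His) — missense.
Codon 2: CCC (Pro) → GCC (Ala) — missense.
Codon 3: UGC (Cys) → UGA (Stop) — nonsense.
Codon 4: ACU (Thr) → ACA (Thr) — synonymous.
Codon 5: CUC (Leu) → GUC (Val) — missense.
Synonymous: 1 of 5.

1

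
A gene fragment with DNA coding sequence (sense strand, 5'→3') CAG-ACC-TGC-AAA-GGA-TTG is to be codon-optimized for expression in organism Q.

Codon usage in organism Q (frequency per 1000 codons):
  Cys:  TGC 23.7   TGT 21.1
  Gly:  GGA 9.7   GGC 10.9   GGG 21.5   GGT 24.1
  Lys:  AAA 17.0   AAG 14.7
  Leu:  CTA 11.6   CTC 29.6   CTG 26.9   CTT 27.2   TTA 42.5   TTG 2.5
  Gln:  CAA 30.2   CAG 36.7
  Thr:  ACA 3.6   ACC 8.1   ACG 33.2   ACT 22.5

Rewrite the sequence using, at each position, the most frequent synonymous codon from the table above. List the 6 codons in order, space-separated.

CAG ACG TGC AAA GGT TTA

Codon 1 (Gln): best is CAG at 36.7.
Codon 2 (Thr): best is ACG at 33.2.
Codon 3 (Cys): best is TGC at 23.7.
Codon 4 (Lys): best is AAA at 17.0.
Codon 5 (Gly): best is GGT at 24.1.
Codon 6 (Leu): best is TTA at 42.5.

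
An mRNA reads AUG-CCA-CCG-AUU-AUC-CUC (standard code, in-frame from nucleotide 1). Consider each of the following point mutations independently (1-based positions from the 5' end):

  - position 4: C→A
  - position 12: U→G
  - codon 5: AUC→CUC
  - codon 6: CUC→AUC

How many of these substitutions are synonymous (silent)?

0

Codon 2: CCA (Pro) → ACA (Thr) — missense.
Codon 4: AUU (Ile) → AUG (Met) — missense.
Codon 5: AUC (Ile) → CUC (Leu) — missense.
Codon 6: CUC (Leu) → AUC (Ile) — missense.
Synonymous: 0 of 4.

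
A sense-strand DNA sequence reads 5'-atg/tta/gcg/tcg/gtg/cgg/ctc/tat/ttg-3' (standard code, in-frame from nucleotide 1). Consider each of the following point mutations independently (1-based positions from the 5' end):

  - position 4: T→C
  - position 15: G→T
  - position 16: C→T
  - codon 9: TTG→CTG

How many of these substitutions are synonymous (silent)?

Codon 2: TTA (Leu) → CTA (Leu) — synonymous.
Codon 5: GTG (Val) → GTT (Val) — synonymous.
Codon 6: CGG (Arg) → TGG (Trp) — missense.
Codon 9: TTG (Leu) → CTG (Leu) — synonymous.
Synonymous: 3 of 4.

3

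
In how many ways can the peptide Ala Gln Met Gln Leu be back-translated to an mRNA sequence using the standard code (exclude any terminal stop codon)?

Ala: 4 codons.
Gln: 2 codons.
Met: 1 codon.
Gln: 2 codons.
Leu: 6 codons.
4 × 2 × 1 × 2 × 6 = 96.

96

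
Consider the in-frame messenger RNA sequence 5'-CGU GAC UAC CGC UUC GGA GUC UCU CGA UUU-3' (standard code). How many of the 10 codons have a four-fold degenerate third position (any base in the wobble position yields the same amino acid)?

6

Codon 1 CGU (Arg): third position 4-fold.
Codon 2 GAC (Asp): third position 2-fold.
Codon 3 UAC (Tyr): third position 2-fold.
Codon 4 CGC (Arg): third position 4-fold.
Codon 5 UUC (Phe): third position 2-fold.
Codon 6 GGA (Gly): third position 4-fold.
Codon 7 GUC (Val): third position 4-fold.
Codon 8 UCU (Ser): third position 4-fold.
Codon 9 CGA (Arg): third position 4-fold.
Codon 10 UUU (Phe): third position 2-fold.
Four-fold degenerate third positions: 6.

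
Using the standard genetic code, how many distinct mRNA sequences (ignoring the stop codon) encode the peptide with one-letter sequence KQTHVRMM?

Lys: 2 codons.
Gln: 2 codons.
Thr: 4 codons.
His: 2 codons.
Val: 4 codons.
Arg: 6 codons.
Met: 1 codon.
Met: 1 codon.
2 × 2 × 4 × 2 × 4 × 6 × 1 × 1 = 768.

768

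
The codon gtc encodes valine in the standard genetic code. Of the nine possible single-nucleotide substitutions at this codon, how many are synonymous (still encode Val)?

3

Position 1: none → 0 synonymous.
Position 2: none → 0 synonymous.
Position 3: GTT, GTA, GTG → 3 synonymous.
Total: 0 + 0 + 3 = 3.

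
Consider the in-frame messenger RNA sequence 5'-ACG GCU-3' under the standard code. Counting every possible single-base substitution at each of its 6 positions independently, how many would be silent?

Codon 1 (ACG, Thr): 3 synonymous substitutions.
Codon 2 (GCU, Ala): 3 synonymous substitutions.
Total: 3 + 3 = 6.

6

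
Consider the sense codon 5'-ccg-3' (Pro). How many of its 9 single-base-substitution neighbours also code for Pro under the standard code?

Position 1: none → 0 synonymous.
Position 2: none → 0 synonymous.
Position 3: CCU, CCC, CCA → 3 synonymous.
Total: 0 + 0 + 3 = 3.

3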